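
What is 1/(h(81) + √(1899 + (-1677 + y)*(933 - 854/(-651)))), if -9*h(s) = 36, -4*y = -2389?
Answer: -1488/374581753 - 2*I*√34835549493/374581753 ≈ -3.9724e-6 - 0.00099654*I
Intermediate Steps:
y = 2389/4 (y = -¼*(-2389) = 2389/4 ≈ 597.25)
h(s) = -4 (h(s) = -⅑*36 = -4)
1/(h(81) + √(1899 + (-1677 + y)*(933 - 854/(-651)))) = 1/(-4 + √(1899 + (-1677 + 2389/4)*(933 - 854/(-651)))) = 1/(-4 + √(1899 - 4319*(933 - 854*(-1/651))/4)) = 1/(-4 + √(1899 - 4319*(933 + 122/93)/4)) = 1/(-4 + √(1899 - 4319/4*86891/93)) = 1/(-4 + √(1899 - 375282229/372)) = 1/(-4 + √(-374575801/372)) = 1/(-4 + I*√34835549493/186)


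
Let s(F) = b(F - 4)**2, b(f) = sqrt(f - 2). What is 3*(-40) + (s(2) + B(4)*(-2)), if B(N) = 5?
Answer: -134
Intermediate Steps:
b(f) = sqrt(-2 + f)
s(F) = -6 + F (s(F) = (sqrt(-2 + (F - 4)))**2 = (sqrt(-2 + (-4 + F)))**2 = (sqrt(-6 + F))**2 = -6 + F)
3*(-40) + (s(2) + B(4)*(-2)) = 3*(-40) + ((-6 + 2) + 5*(-2)) = -120 + (-4 - 10) = -120 - 14 = -134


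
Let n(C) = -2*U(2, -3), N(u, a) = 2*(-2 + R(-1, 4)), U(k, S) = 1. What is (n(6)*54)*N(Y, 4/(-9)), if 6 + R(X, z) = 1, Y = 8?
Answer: 1512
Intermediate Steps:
R(X, z) = -5 (R(X, z) = -6 + 1 = -5)
N(u, a) = -14 (N(u, a) = 2*(-2 - 5) = 2*(-7) = -14)
n(C) = -2 (n(C) = -2*1 = -2)
(n(6)*54)*N(Y, 4/(-9)) = -2*54*(-14) = -108*(-14) = 1512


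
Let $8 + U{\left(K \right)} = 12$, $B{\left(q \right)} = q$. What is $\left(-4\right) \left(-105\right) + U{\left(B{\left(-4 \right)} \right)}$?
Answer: $424$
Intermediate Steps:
$U{\left(K \right)} = 4$ ($U{\left(K \right)} = -8 + 12 = 4$)
$\left(-4\right) \left(-105\right) + U{\left(B{\left(-4 \right)} \right)} = \left(-4\right) \left(-105\right) + 4 = 420 + 4 = 424$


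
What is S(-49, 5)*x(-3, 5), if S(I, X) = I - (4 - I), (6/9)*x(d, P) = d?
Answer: 459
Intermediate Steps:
x(d, P) = 3*d/2
S(I, X) = -4 + 2*I (S(I, X) = I + (-4 + I) = -4 + 2*I)
S(-49, 5)*x(-3, 5) = (-4 + 2*(-49))*((3/2)*(-3)) = (-4 - 98)*(-9/2) = -102*(-9/2) = 459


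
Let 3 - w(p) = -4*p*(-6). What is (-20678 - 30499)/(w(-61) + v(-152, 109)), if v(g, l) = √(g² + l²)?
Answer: -75076659/2117104 + 51177*√34985/2117104 ≈ -30.941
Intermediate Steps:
w(p) = 3 - 24*p (w(p) = 3 - (-4*p)*(-6) = 3 - 24*p)
(-20678 - 30499)/(w(-61) + v(-152, 109)) = (-20678 - 30499)/((3 - 24*(-61)) + √((-152)² + 109²)) = -51177/((3 + 1464) + √(23104 + 11881)) = -51177/(1467 + √34985)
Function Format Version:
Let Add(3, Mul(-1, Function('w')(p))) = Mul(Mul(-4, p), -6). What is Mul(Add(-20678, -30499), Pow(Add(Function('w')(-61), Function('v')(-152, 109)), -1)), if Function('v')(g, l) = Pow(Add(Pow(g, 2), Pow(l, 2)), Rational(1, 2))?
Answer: Add(Rational(-75076659, 2117104), Mul(Rational(51177, 2117104), Pow(34985, Rational(1, 2)))) ≈ -30.941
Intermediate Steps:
Function('w')(p) = Add(3, Mul(-24, p)) (Function('w')(p) = Add(3, Mul(-1, Mul(Mul(-4, p), -6))) = Add(3, Mul(-1, Mul(24, p))) = Add(3, Mul(-24, p)))
Mul(Add(-20678, -30499), Pow(Add(Function('w')(-61), Function('v')(-152, 109)), -1)) = Mul(Add(-20678, -30499), Pow(Add(Add(3, Mul(-24, -61)), Pow(Add(Pow(-152, 2), Pow(109, 2)), Rational(1, 2))), -1)) = Mul(-51177, Pow(Add(Add(3, 1464), Pow(Add(23104, 11881), Rational(1, 2))), -1)) = Mul(-51177, Pow(Add(1467, Pow(34985, Rational(1, 2))), -1))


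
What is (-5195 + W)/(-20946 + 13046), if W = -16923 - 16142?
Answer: 1913/395 ≈ 4.8430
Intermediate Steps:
W = -33065
(-5195 + W)/(-20946 + 13046) = (-5195 - 33065)/(-20946 + 13046) = -38260/(-7900) = -38260*(-1/7900) = 1913/395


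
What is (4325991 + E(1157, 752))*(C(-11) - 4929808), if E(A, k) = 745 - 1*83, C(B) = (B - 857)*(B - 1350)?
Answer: -16218285704380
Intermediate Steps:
C(B) = (-1350 + B)*(-857 + B) (C(B) = (-857 + B)*(-1350 + B) = (-1350 + B)*(-857 + B))
E(A, k) = 662 (E(A, k) = 745 - 83 = 662)
(4325991 + E(1157, 752))*(C(-11) - 4929808) = (4325991 + 662)*((1156950 + (-11)**2 - 2207*(-11)) - 4929808) = 4326653*((1156950 + 121 + 24277) - 4929808) = 4326653*(1181348 - 4929808) = 4326653*(-3748460) = -16218285704380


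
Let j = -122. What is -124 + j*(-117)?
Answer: 14150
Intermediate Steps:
-124 + j*(-117) = -124 - 122*(-117) = -124 + 14274 = 14150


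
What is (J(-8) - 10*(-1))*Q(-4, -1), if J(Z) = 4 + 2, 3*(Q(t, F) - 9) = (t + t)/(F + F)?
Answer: 496/3 ≈ 165.33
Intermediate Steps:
Q(t, F) = 9 + t/(3*F) (Q(t, F) = 9 + ((t + t)/(F + F))/3 = 9 + ((2*t)/((2*F)))/3 = 9 + ((2*t)*(1/(2*F)))/3 = 9 + (t/F)/3 = 9 + t/(3*F))
J(Z) = 6
(J(-8) - 10*(-1))*Q(-4, -1) = (6 - 10*(-1))*(9 + (⅓)*(-4)/(-1)) = (6 + 10)*(9 + (⅓)*(-4)*(-1)) = 16*(9 + 4/3) = 16*(31/3) = 496/3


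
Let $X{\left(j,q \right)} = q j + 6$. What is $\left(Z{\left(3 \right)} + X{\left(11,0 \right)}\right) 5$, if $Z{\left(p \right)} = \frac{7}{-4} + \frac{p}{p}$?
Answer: $\frac{105}{4} \approx 26.25$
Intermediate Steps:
$X{\left(j,q \right)} = 6 + j q$ ($X{\left(j,q \right)} = j q + 6 = 6 + j q$)
$Z{\left(p \right)} = - \frac{3}{4}$ ($Z{\left(p \right)} = 7 \left(- \frac{1}{4}\right) + 1 = - \frac{7}{4} + 1 = - \frac{3}{4}$)
$\left(Z{\left(3 \right)} + X{\left(11,0 \right)}\right) 5 = \left(- \frac{3}{4} + \left(6 + 11 \cdot 0\right)\right) 5 = \left(- \frac{3}{4} + \left(6 + 0\right)\right) 5 = \left(- \frac{3}{4} + 6\right) 5 = \frac{21}{4} \cdot 5 = \frac{105}{4}$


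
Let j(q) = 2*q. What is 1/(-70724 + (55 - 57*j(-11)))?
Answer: -1/69415 ≈ -1.4406e-5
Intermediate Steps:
1/(-70724 + (55 - 57*j(-11))) = 1/(-70724 + (55 - 114*(-11))) = 1/(-70724 + (55 - 57*(-22))) = 1/(-70724 + (55 + 1254)) = 1/(-70724 + 1309) = 1/(-69415) = -1/69415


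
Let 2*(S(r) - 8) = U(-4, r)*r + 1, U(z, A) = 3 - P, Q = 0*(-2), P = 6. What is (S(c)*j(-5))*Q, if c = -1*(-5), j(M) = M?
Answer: 0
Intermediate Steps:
Q = 0
c = 5
U(z, A) = -3 (U(z, A) = 3 - 1*6 = 3 - 6 = -3)
S(r) = 17/2 - 3*r/2 (S(r) = 8 + (-3*r + 1)/2 = 8 + (1 - 3*r)/2 = 8 + (½ - 3*r/2) = 17/2 - 3*r/2)
(S(c)*j(-5))*Q = ((17/2 - 3/2*5)*(-5))*0 = ((17/2 - 15/2)*(-5))*0 = (1*(-5))*0 = -5*0 = 0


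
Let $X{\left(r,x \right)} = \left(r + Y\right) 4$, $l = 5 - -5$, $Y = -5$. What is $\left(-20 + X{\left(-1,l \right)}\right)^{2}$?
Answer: $1936$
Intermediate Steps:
$l = 10$ ($l = 5 + 5 = 10$)
$X{\left(r,x \right)} = -20 + 4 r$ ($X{\left(r,x \right)} = \left(r - 5\right) 4 = \left(-5 + r\right) 4 = -20 + 4 r$)
$\left(-20 + X{\left(-1,l \right)}\right)^{2} = \left(-20 + \left(-20 + 4 \left(-1\right)\right)\right)^{2} = \left(-20 - 24\right)^{2} = \left(-44\right)^{2} = 1936$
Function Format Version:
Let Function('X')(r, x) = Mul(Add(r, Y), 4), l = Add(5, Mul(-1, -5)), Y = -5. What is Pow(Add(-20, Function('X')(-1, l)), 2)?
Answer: 1936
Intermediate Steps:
l = 10 (l = Add(5, 5) = 10)
Function('X')(r, x) = Add(-20, Mul(4, r)) (Function('X')(r, x) = Mul(Add(r, -5), 4) = Mul(Add(-5, r), 4) = Add(-20, Mul(4, r)))
Pow(Add(-20, Function('X')(-1, l)), 2) = Pow(Add(-20, Add(-20, Mul(4, -1))), 2) = Pow(Add(-20, Add(-20, -4)), 2) = Pow(Add(-20, -24), 2) = Pow(-44, 2) = 1936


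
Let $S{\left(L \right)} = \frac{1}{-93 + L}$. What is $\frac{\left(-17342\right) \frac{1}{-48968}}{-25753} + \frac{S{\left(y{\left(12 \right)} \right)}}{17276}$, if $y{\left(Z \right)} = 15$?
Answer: $- \frac{33832285}{2334245945304} \approx -1.4494 \cdot 10^{-5}$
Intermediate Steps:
$\frac{\left(-17342\right) \frac{1}{-48968}}{-25753} + \frac{S{\left(y{\left(12 \right)} \right)}}{17276} = \frac{\left(-17342\right) \frac{1}{-48968}}{-25753} + \frac{1}{\left(-93 + 15\right) 17276} = \left(-17342\right) \left(- \frac{1}{48968}\right) \left(- \frac{1}{25753}\right) + \frac{1}{-78} \cdot \frac{1}{17276} = \frac{8671}{24484} \left(- \frac{1}{25753}\right) - \frac{1}{1347528} = - \frac{667}{48502804} - \frac{1}{1347528} = - \frac{33832285}{2334245945304}$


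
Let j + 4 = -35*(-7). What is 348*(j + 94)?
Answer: 116580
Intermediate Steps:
j = 241 (j = -4 - 35*(-7) = -4 + 245 = 241)
348*(j + 94) = 348*(241 + 94) = 348*335 = 116580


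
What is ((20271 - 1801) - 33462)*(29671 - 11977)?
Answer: -265268448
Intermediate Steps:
((20271 - 1801) - 33462)*(29671 - 11977) = (18470 - 33462)*17694 = -14992*17694 = -265268448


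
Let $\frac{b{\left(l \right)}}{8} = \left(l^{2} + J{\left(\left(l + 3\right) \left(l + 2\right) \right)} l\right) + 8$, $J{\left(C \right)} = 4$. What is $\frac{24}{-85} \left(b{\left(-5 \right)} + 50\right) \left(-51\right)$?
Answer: $\frac{11088}{5} \approx 2217.6$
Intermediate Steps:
$b{\left(l \right)} = 64 + 8 l^{2} + 32 l$ ($b{\left(l \right)} = 8 \left(\left(l^{2} + 4 l\right) + 8\right) = 8 \left(8 + l^{2} + 4 l\right) = 64 + 8 l^{2} + 32 l$)
$\frac{24}{-85} \left(b{\left(-5 \right)} + 50\right) \left(-51\right) = \frac{24}{-85} \left(\left(64 + 8 \left(-5\right)^{2} + 32 \left(-5\right)\right) + 50\right) \left(-51\right) = 24 \left(- \frac{1}{85}\right) \left(\left(64 + 8 \cdot 25 - 160\right) + 50\right) \left(-51\right) = - \frac{24 \left(\left(64 + 200 - 160\right) + 50\right)}{85} \left(-51\right) = - \frac{24 \left(104 + 50\right)}{85} \left(-51\right) = \left(- \frac{24}{85}\right) 154 \left(-51\right) = \left(- \frac{3696}{85}\right) \left(-51\right) = \frac{11088}{5}$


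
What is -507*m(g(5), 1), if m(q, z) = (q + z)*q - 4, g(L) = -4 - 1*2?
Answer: -13182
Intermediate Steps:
g(L) = -6 (g(L) = -4 - 2 = -6)
m(q, z) = -4 + q*(q + z) (m(q, z) = q*(q + z) - 4 = -4 + q*(q + z))
-507*m(g(5), 1) = -507*(-4 + (-6)**2 - 6*1) = -507*(-4 + 36 - 6) = -507*26 = -13182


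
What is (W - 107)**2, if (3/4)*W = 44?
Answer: 21025/9 ≈ 2336.1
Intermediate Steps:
W = 176/3 (W = (4/3)*44 = 176/3 ≈ 58.667)
(W - 107)**2 = (176/3 - 107)**2 = (-145/3)**2 = 21025/9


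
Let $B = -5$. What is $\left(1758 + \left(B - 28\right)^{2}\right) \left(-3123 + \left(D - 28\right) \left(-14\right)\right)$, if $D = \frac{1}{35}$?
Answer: $- \frac{38881479}{5} \approx -7.7763 \cdot 10^{6}$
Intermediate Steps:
$D = \frac{1}{35} \approx 0.028571$
$\left(1758 + \left(B - 28\right)^{2}\right) \left(-3123 + \left(D - 28\right) \left(-14\right)\right) = \left(1758 + \left(-5 - 28\right)^{2}\right) \left(-3123 + \left(\frac{1}{35} - 28\right) \left(-14\right)\right) = \left(1758 + \left(-33\right)^{2}\right) \left(-3123 - - \frac{1958}{5}\right) = \left(1758 + 1089\right) \left(-3123 + \frac{1958}{5}\right) = 2847 \left(- \frac{13657}{5}\right) = - \frac{38881479}{5}$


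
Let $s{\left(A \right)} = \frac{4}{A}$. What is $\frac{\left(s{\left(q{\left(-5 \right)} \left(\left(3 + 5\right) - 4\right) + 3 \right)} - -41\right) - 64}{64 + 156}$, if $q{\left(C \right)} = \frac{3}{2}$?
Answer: $- \frac{203}{1980} \approx -0.10253$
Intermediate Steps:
$q{\left(C \right)} = \frac{3}{2}$ ($q{\left(C \right)} = 3 \cdot \frac{1}{2} = \frac{3}{2}$)
$\frac{\left(s{\left(q{\left(-5 \right)} \left(\left(3 + 5\right) - 4\right) + 3 \right)} - -41\right) - 64}{64 + 156} = \frac{\left(\frac{4}{\frac{3 \left(\left(3 + 5\right) - 4\right)}{2} + 3} - -41\right) - 64}{64 + 156} = \frac{\left(\frac{4}{\frac{3 \left(8 - 4\right)}{2} + 3} + 41\right) - 64}{220} = \left(\left(\frac{4}{\frac{3}{2} \cdot 4 + 3} + 41\right) - 64\right) \frac{1}{220} = \left(\left(\frac{4}{6 + 3} + 41\right) - 64\right) \frac{1}{220} = \left(\left(\frac{4}{9} + 41\right) - 64\right) \frac{1}{220} = \left(\frac{373}{9} - 64\right) \frac{1}{220} = \left(- \frac{203}{9}\right) \frac{1}{220} = - \frac{203}{1980}$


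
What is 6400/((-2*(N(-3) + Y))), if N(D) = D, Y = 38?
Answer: -640/7 ≈ -91.429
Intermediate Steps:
6400/((-2*(N(-3) + Y))) = 6400/((-2*(-3 + 38))) = 6400/((-2*35)) = 6400/(-70) = 6400*(-1/70) = -640/7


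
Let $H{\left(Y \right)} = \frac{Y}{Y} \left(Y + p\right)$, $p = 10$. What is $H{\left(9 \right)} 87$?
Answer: $1653$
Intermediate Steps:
$H{\left(Y \right)} = 10 + Y$ ($H{\left(Y \right)} = \frac{Y}{Y} \left(Y + 10\right) = 1 \left(10 + Y\right) = 10 + Y$)
$H{\left(9 \right)} 87 = \left(10 + 9\right) 87 = 19 \cdot 87 = 1653$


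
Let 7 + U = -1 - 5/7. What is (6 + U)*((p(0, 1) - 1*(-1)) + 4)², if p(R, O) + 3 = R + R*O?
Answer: -76/7 ≈ -10.857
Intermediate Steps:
p(R, O) = -3 + R + O*R (p(R, O) = -3 + (R + R*O) = -3 + (R + O*R) = -3 + R + O*R)
U = -61/7 (U = -7 + (-1 - 5/7) = -7 - 12/7 = -61/7 ≈ -8.7143)
(6 + U)*((p(0, 1) - 1*(-1)) + 4)² = (6 - 61/7)*(((-3 + 0 + 1*0) - 1*(-1)) + 4)² = -19*(((-3 + 0 + 0) + 1) + 4)²/7 = -19*((-3 + 1) + 4)²/7 = -19*(-2 + 4)²/7 = -19/7*2² = -19/7*4 = -76/7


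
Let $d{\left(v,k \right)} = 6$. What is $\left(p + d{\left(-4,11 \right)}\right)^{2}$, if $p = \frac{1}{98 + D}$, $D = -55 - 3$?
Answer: $\frac{58081}{1600} \approx 36.301$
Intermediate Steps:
$D = -58$ ($D = -55 - 3 = -58$)
$p = \frac{1}{40}$ ($p = \frac{1}{98 - 58} = \frac{1}{40} \approx 0.025$)
$\left(p + d{\left(-4,11 \right)}\right)^{2} = \left(\frac{1}{40} + 6\right)^{2} = \left(\frac{241}{40}\right)^{2} = \frac{58081}{1600}$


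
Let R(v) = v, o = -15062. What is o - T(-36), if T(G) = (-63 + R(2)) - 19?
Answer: -14982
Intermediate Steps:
T(G) = -80 (T(G) = (-63 + 2) - 19 = -61 - 19 = -80)
o - T(-36) = -15062 - 1*(-80) = -15062 + 80 = -14982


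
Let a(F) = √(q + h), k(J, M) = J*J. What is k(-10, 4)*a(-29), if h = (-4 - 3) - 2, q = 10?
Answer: 100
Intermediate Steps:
h = -9 (h = -7 - 2 = -9)
k(J, M) = J²
a(F) = 1 (a(F) = √(10 - 9) = √1 = 1)
k(-10, 4)*a(-29) = (-10)²*1 = 100*1 = 100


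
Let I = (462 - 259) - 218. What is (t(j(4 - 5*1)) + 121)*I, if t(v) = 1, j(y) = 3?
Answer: -1830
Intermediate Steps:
I = -15 (I = 203 - 218 = -15)
(t(j(4 - 5*1)) + 121)*I = (1 + 121)*(-15) = 122*(-15) = -1830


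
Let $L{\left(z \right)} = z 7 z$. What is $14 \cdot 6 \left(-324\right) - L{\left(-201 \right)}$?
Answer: $-310023$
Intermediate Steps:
$L{\left(z \right)} = 7 z^{2}$ ($L{\left(z \right)} = 7 z z = 7 z^{2}$)
$14 \cdot 6 \left(-324\right) - L{\left(-201 \right)} = 14 \cdot 6 \left(-324\right) - 7 \left(-201\right)^{2} = 84 \left(-324\right) - 7 \cdot 40401 = -27216 - 282807 = -310023$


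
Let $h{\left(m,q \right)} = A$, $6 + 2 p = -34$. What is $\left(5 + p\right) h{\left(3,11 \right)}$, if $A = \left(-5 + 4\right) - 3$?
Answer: $60$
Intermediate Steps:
$p = -20$ ($p = -3 + \frac{1}{2} \left(-34\right) = -3 - 17 = -20$)
$A = -4$ ($A = -1 - 3 = -4$)
$h{\left(m,q \right)} = -4$
$\left(5 + p\right) h{\left(3,11 \right)} = \left(5 - 20\right) \left(-4\right) = \left(-15\right) \left(-4\right) = 60$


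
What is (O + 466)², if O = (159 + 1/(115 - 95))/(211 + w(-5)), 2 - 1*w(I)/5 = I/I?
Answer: 4065469722601/18662400 ≈ 2.1784e+5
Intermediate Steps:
w(I) = 5 (w(I) = 10 - 5*I/I = 10 - 5*1 = 10 - 5 = 5)
O = 3181/4320 (O = (159 + 1/(115 - 95))/(211 + 5) = (159 + 1/20)/216 = (159 + 1/20)*(1/216) = (3181/20)*(1/216) = 3181/4320 ≈ 0.73634)
(O + 466)² = (3181/4320 + 466)² = (2016301/4320)² = 4065469722601/18662400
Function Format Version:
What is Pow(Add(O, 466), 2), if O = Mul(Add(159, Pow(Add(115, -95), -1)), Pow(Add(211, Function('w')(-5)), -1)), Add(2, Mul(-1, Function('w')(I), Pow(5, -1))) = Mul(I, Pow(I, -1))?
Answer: Rational(4065469722601, 18662400) ≈ 2.1784e+5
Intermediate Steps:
Function('w')(I) = 5 (Function('w')(I) = Add(10, Mul(-5, Mul(I, Pow(I, -1)))) = Add(10, Mul(-5, 1)) = Add(10, -5) = 5)
O = Rational(3181, 4320) (O = Mul(Add(159, Pow(Add(115, -95), -1)), Pow(Add(211, 5), -1)) = Mul(Add(159, Pow(20, -1)), Pow(216, -1)) = Mul(Add(159, Rational(1, 20)), Rational(1, 216)) = Mul(Rational(3181, 20), Rational(1, 216)) = Rational(3181, 4320) ≈ 0.73634)
Pow(Add(O, 466), 2) = Pow(Add(Rational(3181, 4320), 466), 2) = Pow(Rational(2016301, 4320), 2) = Rational(4065469722601, 18662400)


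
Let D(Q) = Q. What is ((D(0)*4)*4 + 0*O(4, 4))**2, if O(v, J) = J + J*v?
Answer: 0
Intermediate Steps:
((D(0)*4)*4 + 0*O(4, 4))**2 = ((0*4)*4 + 0*(4*(1 + 4)))**2 = (0*4 + 0*(4*5))**2 = (0 + 0*20)**2 = (0 + 0)**2 = 0**2 = 0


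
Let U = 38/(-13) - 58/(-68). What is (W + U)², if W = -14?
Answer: 50452609/195364 ≈ 258.25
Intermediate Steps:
U = -915/442 (U = 38*(-1/13) - 58*(-1/68) = -38/13 + 29/34 = -915/442 ≈ -2.0701)
(W + U)² = (-14 - 915/442)² = (-7103/442)² = 50452609/195364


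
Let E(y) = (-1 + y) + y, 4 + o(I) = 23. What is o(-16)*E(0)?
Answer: -19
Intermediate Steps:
o(I) = 19 (o(I) = -4 + 23 = 19)
E(y) = -1 + 2*y
o(-16)*E(0) = 19*(-1 + 2*0) = 19*(-1 + 0) = 19*(-1) = -19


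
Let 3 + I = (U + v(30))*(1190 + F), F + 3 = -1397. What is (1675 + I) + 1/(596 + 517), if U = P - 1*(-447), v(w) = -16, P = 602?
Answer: -239582153/1113 ≈ -2.1526e+5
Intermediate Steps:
F = -1400 (F = -3 - 1397 = -1400)
U = 1049 (U = 602 - 1*(-447) = 602 + 447 = 1049)
I = -216933 (I = -3 + (1049 - 16)*(1190 - 1400) = -3 + 1033*(-210) = -3 - 216930 = -216933)
(1675 + I) + 1/(596 + 517) = (1675 - 216933) + 1/(596 + 517) = -215258 + 1/1113 = -239582153/1113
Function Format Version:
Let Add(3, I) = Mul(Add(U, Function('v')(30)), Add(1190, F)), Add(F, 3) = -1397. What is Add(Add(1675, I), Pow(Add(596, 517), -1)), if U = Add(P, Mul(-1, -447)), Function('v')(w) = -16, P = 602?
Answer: Rational(-239582153, 1113) ≈ -2.1526e+5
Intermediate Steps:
F = -1400 (F = Add(-3, -1397) = -1400)
U = 1049 (U = Add(602, Mul(-1, -447)) = Add(602, 447) = 1049)
I = -216933 (I = Add(-3, Mul(Add(1049, -16), Add(1190, -1400))) = Add(-3, Mul(1033, -210)) = Add(-3, -216930) = -216933)
Add(Add(1675, I), Pow(Add(596, 517), -1)) = Add(Add(1675, -216933), Pow(Add(596, 517), -1)) = Add(-215258, Pow(1113, -1)) = Add(-215258, Rational(1, 1113)) = Rational(-239582153, 1113)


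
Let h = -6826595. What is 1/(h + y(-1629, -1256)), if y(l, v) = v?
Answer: -1/6827851 ≈ -1.4646e-7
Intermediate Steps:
1/(h + y(-1629, -1256)) = 1/(-6826595 - 1256) = 1/(-6827851) = -1/6827851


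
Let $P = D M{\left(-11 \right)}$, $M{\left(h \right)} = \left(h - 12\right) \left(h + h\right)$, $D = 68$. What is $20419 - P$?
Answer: $-13989$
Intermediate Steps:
$M{\left(h \right)} = 2 h \left(-12 + h\right)$ ($M{\left(h \right)} = \left(-12 + h\right) 2 h = 2 h \left(-12 + h\right)$)
$P = 34408$ ($P = 68 \cdot 2 \left(-11\right) \left(-12 - 11\right) = 68 \cdot 2 \left(-11\right) \left(-23\right) = 68 \cdot 506 = 34408$)
$20419 - P = 20419 - 34408 = -13989$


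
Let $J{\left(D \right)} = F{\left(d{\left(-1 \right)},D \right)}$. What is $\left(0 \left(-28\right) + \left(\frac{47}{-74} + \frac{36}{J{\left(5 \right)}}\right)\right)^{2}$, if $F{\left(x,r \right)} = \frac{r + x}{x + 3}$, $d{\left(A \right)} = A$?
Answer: $\frac{1651225}{5476} \approx 301.54$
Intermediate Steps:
$F{\left(x,r \right)} = \frac{r + x}{3 + x}$
$J{\left(D \right)} = - \frac{1}{2} + \frac{D}{2}$ ($J{\left(D \right)} = \frac{D - 1}{3 - 1} = \frac{-1 + D}{2} = - \frac{1}{2} + \frac{D}{2}$)
$\left(0 \left(-28\right) + \left(\frac{47}{-74} + \frac{36}{J{\left(5 \right)}}\right)\right)^{2} = \left(0 \left(-28\right) + \left(\frac{47}{-74} + \frac{36}{- \frac{1}{2} + \frac{1}{2} \cdot 5}\right)\right)^{2} = \left(0 + \left(47 \left(- \frac{1}{74}\right) + \frac{36}{- \frac{1}{2} + \frac{5}{2}}\right)\right)^{2} = \left(0 - \left(\frac{47}{74} - \frac{36}{2}\right)\right)^{2} = \left(0 + \left(- \frac{47}{74} + 36 \cdot \frac{1}{2}\right)\right)^{2} = \left(0 + \left(- \frac{47}{74} + 18\right)\right)^{2} = \left(0 + \frac{1285}{74}\right)^{2} = \left(\frac{1285}{74}\right)^{2} = \frac{1651225}{5476}$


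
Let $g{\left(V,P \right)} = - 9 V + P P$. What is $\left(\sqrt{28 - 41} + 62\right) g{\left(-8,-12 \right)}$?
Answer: $13392 + 216 i \sqrt{13} \approx 13392.0 + 778.8 i$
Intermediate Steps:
$g{\left(V,P \right)} = P^{2} - 9 V$ ($g{\left(V,P \right)} = - 9 V + P^{2} = P^{2} - 9 V$)
$\left(\sqrt{28 - 41} + 62\right) g{\left(-8,-12 \right)} = \left(\sqrt{28 - 41} + 62\right) \left(\left(-12\right)^{2} - -72\right) = \left(\sqrt{-13} + 62\right) \left(144 + 72\right) = \left(i \sqrt{13} + 62\right) 216 = \left(62 + i \sqrt{13}\right) 216 = 13392 + 216 i \sqrt{13}$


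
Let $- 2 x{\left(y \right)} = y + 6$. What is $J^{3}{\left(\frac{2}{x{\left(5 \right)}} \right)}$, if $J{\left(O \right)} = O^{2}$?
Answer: $\frac{4096}{1771561} \approx 0.0023121$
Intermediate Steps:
$x{\left(y \right)} = -3 - \frac{y}{2}$ ($x{\left(y \right)} = - \frac{y + 6}{2} = - \frac{6 + y}{2} = -3 - \frac{y}{2}$)
$J^{3}{\left(\frac{2}{x{\left(5 \right)}} \right)} = \left(\left(\frac{2}{-3 - \frac{5}{2}}\right)^{2}\right)^{3} = \left(\left(\frac{2}{- \frac{11}{2}}\right)^{2}\right)^{3} = \left(\left(2 \left(- \frac{2}{11}\right)\right)^{2}\right)^{3} = \left(\left(- \frac{4}{11}\right)^{2}\right)^{3} = \left(\frac{16}{121}\right)^{3} = \frac{4096}{1771561}$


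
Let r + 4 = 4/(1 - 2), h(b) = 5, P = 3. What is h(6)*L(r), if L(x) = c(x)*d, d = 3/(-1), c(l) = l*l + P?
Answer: -1005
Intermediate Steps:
c(l) = 3 + l² (c(l) = l*l + 3 = l² + 3 = 3 + l²)
d = -3 (d = 3*(-1) = -3)
r = -8 (r = -4 + 4/(1 - 2) = -4 + 4/(-1) = -4 + 4*(-1) = -4 - 4 = -8)
L(x) = -9 - 3*x² (L(x) = (3 + x²)*(-3) = -9 - 3*x²)
h(6)*L(r) = 5*(-9 - 3*(-8)²) = 5*(-9 - 3*64) = 5*(-9 - 192) = 5*(-201) = -1005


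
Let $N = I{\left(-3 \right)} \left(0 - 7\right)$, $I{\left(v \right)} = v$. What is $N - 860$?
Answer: $-839$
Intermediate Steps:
$N = 21$ ($N = - 3 \left(0 - 7\right) = \left(-3\right) \left(-7\right) = 21$)
$N - 860 = 21 - 860 = -839$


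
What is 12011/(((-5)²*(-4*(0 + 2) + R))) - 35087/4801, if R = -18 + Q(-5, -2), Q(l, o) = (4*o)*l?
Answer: 45384361/1680350 ≈ 27.009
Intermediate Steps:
Q(l, o) = 4*l*o
R = 22 (R = -18 + 4*(-5)*(-2) = -18 + 40 = 22)
12011/(((-5)²*(-4*(0 + 2) + R))) - 35087/4801 = 12011/(((-5)²*(-4*(0 + 2) + 22))) - 35087/4801 = 12011/((25*(-4*2 + 22))) - 35087*1/4801 = 12011/((25*(-8 + 22))) - 35087/4801 = 12011/((25*14)) - 35087/4801 = 12011/350 - 35087/4801 = 45384361/1680350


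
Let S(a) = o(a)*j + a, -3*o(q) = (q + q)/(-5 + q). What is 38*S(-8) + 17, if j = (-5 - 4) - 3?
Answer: -1299/13 ≈ -99.923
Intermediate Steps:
o(q) = -2*q/(3*(-5 + q)) (o(q) = -(q + q)/(3*(-5 + q)) = -2*q/(3*(-5 + q)))
j = -12 (j = -9 - 3 = -12)
S(a) = a + 24*a/(-15 + 3*a) (S(a) = -2*a/(-15 + 3*a)*(-12) + a = 24*a/(-15 + 3*a) + a = a + 24*a/(-15 + 3*a))
38*S(-8) + 17 = 38*(-8*(3 - 8)/(-5 - 8)) + 17 = 38*(-8*(-5)/(-13)) + 17 = 38*(-8*(-1/13)*(-5)) + 17 = 38*(-40/13) + 17 = -1520/13 + 17 = -1299/13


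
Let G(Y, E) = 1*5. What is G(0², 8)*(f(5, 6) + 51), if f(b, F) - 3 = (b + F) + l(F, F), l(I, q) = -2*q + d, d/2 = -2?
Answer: 245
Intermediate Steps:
d = -4 (d = 2*(-2) = -4)
l(I, q) = -4 - 2*q (l(I, q) = -2*q - 4 = -4 - 2*q)
G(Y, E) = 5
f(b, F) = -1 + b - F (f(b, F) = 3 + ((b + F) + (-4 - 2*F)) = 3 + ((F + b) + (-4 - 2*F)) = 3 + (-4 + b - F) = -1 + b - F)
G(0², 8)*(f(5, 6) + 51) = 5*((-1 + 5 - 1*6) + 51) = 5*((-1 + 5 - 6) + 51) = 5*(-2 + 51) = 5*49 = 245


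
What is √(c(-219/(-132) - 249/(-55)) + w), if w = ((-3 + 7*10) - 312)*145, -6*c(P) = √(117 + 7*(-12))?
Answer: √(-1278900 - 6*√33)/6 ≈ 188.48*I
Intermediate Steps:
c(P) = -√33/6 (c(P) = -√(117 + 7*(-12))/6 = -√(117 - 84)/6 = -√33/6)
w = -35525 (w = ((-3 + 70) - 312)*145 = (67 - 312)*145 = -245*145 = -35525)
√(c(-219/(-132) - 249/(-55)) + w) = √(-√33/6 - 35525) = √(-35525 - √33/6)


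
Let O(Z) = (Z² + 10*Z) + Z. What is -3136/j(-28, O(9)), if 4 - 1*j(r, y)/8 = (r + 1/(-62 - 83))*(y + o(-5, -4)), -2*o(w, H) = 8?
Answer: -2030/25547 ≈ -0.079461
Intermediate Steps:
o(w, H) = -4 (o(w, H) = -½*8 = -4)
O(Z) = Z² + 11*Z
j(r, y) = 32 - 8*(-4 + y)*(-1/145 + r) (j(r, y) = 32 - 8*(r + 1/(-62 - 83))*(y - 4) = 32 - 8*(r + 1/(-145))*(-4 + y) = 32 - 8*(r - 1/145)*(-4 + y) = 32 - 8*(-1/145 + r)*(-4 + y) = 32 - 8*(-4 + y)*(-1/145 + r))
-3136/j(-28, O(9)) = -3136/(4608/145 + 32*(-28) + 8*(9*(11 + 9))/145 - 8*(-28)*9*(11 + 9)) = -3136/(4608/145 - 896 + 8*(9*20)/145 - 8*(-28)*9*20) = -3136/(4608/145 - 896 + (8/145)*180 - 8*(-28)*180) = -3136/(4608/145 - 896 + 288/29 + 40320) = -3136/5722528/145 = -3136*145/5722528 = -2030/25547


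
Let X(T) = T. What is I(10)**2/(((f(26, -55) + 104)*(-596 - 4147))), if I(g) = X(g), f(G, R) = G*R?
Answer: 50/3144609 ≈ 1.5900e-5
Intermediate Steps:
I(g) = g
I(10)**2/(((f(26, -55) + 104)*(-596 - 4147))) = 10**2/(((26*(-55) + 104)*(-596 - 4147))) = 100/(((-1430 + 104)*(-4743))) = 100/((-1326*(-4743))) = 100/6289218 = 100*(1/6289218) = 50/3144609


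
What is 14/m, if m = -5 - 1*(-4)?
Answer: -14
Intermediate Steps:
m = -1 (m = -5 + 4 = -1)
14/m = 14/(-1) = 14*(-1) = -14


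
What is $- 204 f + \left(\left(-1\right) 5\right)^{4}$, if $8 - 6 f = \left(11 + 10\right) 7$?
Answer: $5351$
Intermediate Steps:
$f = - \frac{139}{6}$ ($f = \frac{4}{3} - \frac{\left(11 + 10\right) 7}{6} = \frac{4}{3} - \frac{21 \cdot 7}{6} = \frac{4}{3} - \frac{49}{2} = - \frac{139}{6} \approx -23.167$)
$- 204 f + \left(\left(-1\right) 5\right)^{4} = \left(-204\right) \left(- \frac{139}{6}\right) + \left(\left(-1\right) 5\right)^{4} = 4726 + \left(-5\right)^{4} = 4726 + 625 = 5351$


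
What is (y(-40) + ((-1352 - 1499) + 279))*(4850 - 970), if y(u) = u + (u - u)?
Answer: -10134560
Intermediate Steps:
y(u) = u (y(u) = u + 0 = u)
(y(-40) + ((-1352 - 1499) + 279))*(4850 - 970) = (-40 + ((-1352 - 1499) + 279))*(4850 - 970) = (-40 + (-2851 + 279))*3880 = (-40 - 2572)*3880 = -2612*3880 = -10134560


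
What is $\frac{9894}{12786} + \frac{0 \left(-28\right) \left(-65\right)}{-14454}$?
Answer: $\frac{1649}{2131} \approx 0.77382$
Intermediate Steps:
$\frac{9894}{12786} + \frac{0 \left(-28\right) \left(-65\right)}{-14454} = 9894 \cdot \frac{1}{12786} + 0 \left(-65\right) \left(- \frac{1}{14454}\right) = \frac{1649}{2131} + 0 \left(- \frac{1}{14454}\right) = \frac{1649}{2131} + 0 = \frac{1649}{2131}$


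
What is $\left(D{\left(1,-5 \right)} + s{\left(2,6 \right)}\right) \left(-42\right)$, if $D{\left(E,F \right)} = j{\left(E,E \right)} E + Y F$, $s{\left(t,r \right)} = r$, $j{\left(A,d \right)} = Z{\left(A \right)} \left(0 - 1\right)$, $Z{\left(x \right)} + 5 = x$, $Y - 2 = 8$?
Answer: $1680$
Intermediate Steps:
$Y = 10$ ($Y = 2 + 8 = 10$)
$Z{\left(x \right)} = -5 + x$
$j{\left(A,d \right)} = 5 - A$ ($j{\left(A,d \right)} = \left(-5 + A\right) \left(0 - 1\right) = \left(-5 + A\right) \left(-1\right) = 5 - A$)
$D{\left(E,F \right)} = 10 F + E \left(5 - E\right)$ ($D{\left(E,F \right)} = \left(5 - E\right) E + 10 F = E \left(5 - E\right) + 10 F = 10 F + E \left(5 - E\right)$)
$\left(D{\left(1,-5 \right)} + s{\left(2,6 \right)}\right) \left(-42\right) = \left(\left(10 \left(-5\right) - 1 \left(-5 + 1\right)\right) + 6\right) \left(-42\right) = \left(\left(-50 - 1 \left(-4\right)\right) + 6\right) \left(-42\right) = \left(\left(-50 + 4\right) + 6\right) \left(-42\right) = \left(-46 + 6\right) \left(-42\right) = \left(-40\right) \left(-42\right) = 1680$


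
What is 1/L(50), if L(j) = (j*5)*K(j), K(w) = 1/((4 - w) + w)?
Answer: 2/125 ≈ 0.016000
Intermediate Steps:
K(w) = ¼ (K(w) = 1/4 = ¼)
L(j) = 5*j/4 (L(j) = (j*5)*(¼) = (5*j)*(¼) = 5*j/4)
1/L(50) = 1/((5/4)*50) = 1/(125/2) = 2/125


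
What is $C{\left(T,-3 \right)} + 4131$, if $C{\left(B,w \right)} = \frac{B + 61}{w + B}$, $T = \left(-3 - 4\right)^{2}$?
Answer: $\frac{95068}{23} \approx 4133.4$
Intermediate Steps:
$T = 49$ ($T = \left(-7\right)^{2} = 49$)
$C{\left(B,w \right)} = \frac{61 + B}{B + w}$
$C{\left(T,-3 \right)} + 4131 = \frac{61 + 49}{49 - 3} + 4131 = \frac{1}{46} \cdot 110 + 4131 = \frac{55}{23} + 4131 = \frac{95068}{23}$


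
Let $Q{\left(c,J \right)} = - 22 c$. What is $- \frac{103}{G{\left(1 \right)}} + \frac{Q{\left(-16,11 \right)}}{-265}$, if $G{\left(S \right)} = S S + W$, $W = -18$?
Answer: $\frac{21311}{4505} \approx 4.7305$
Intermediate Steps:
$G{\left(S \right)} = -18 + S^{2}$ ($G{\left(S \right)} = S S - 18 = S^{2} - 18 = -18 + S^{2}$)
$- \frac{103}{G{\left(1 \right)}} + \frac{Q{\left(-16,11 \right)}}{-265} = - \frac{103}{-18 + 1^{2}} + \frac{\left(-22\right) \left(-16\right)}{-265} = - \frac{103}{-18 + 1} + 352 \left(- \frac{1}{265}\right) = - \frac{103}{-17} - \frac{352}{265} = \left(-103\right) \left(- \frac{1}{17}\right) - \frac{352}{265} = \frac{103}{17} - \frac{352}{265} = \frac{21311}{4505}$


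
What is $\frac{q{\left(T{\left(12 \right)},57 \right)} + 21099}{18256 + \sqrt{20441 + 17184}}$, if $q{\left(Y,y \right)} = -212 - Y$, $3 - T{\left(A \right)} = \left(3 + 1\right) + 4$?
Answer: $\frac{54486336}{47606273} - \frac{104460 \sqrt{1505}}{333243911} \approx 1.1324$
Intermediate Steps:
$T{\left(A \right)} = -5$ ($T{\left(A \right)} = 3 - \left(\left(3 + 1\right) + 4\right) = 3 - \left(4 + 4\right) = 3 - 8 = -5$)
$\frac{q{\left(T{\left(12 \right)},57 \right)} + 21099}{18256 + \sqrt{20441 + 17184}} = \frac{\left(-212 - -5\right) + 21099}{18256 + \sqrt{20441 + 17184}} = \frac{\left(-212 + 5\right) + 21099}{18256 + \sqrt{37625}} = \frac{-207 + 21099}{18256 + 5 \sqrt{1505}} = \frac{20892}{18256 + 5 \sqrt{1505}}$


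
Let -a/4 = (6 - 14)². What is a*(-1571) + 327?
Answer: 402503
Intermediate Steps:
a = -256 (a = -4*(6 - 14)² = -4*(-8)² = -4*64 = -256)
a*(-1571) + 327 = -256*(-1571) + 327 = 402176 + 327 = 402503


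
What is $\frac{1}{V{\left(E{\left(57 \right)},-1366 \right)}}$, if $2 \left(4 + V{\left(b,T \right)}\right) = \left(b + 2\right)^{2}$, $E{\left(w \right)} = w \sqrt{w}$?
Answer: $\frac{370378}{34292002633} - \frac{456 \sqrt{57}}{34292002633} \approx 1.07 \cdot 10^{-5}$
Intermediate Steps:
$E{\left(w \right)} = w^{\frac{3}{2}}$
$V{\left(b,T \right)} = -4 + \frac{\left(2 + b\right)^{2}}{2}$ ($V{\left(b,T \right)} = -4 + \frac{\left(b + 2\right)^{2}}{2} = -4 + \frac{\left(2 + b\right)^{2}}{2}$)
$\frac{1}{V{\left(E{\left(57 \right)},-1366 \right)}} = \frac{1}{-4 + \frac{\left(2 + 57^{\frac{3}{2}}\right)^{2}}{2}} = \frac{1}{-4 + \frac{\left(2 + 57 \sqrt{57}\right)^{2}}{2}}$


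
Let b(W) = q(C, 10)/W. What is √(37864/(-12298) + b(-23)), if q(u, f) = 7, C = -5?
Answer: I*√67669849533/141427 ≈ 1.8394*I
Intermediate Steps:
b(W) = 7/W
√(37864/(-12298) + b(-23)) = √(37864/(-12298) + 7/(-23)) = √(37864*(-1/12298) + 7*(-1/23)) = √(-18932/6149 - 7/23) = √(-478479/141427) = I*√67669849533/141427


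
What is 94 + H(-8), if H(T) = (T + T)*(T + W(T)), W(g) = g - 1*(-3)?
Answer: 302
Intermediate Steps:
W(g) = 3 + g (W(g) = g + 3 = 3 + g)
H(T) = 2*T*(3 + 2*T) (H(T) = (T + T)*(T + (3 + T)) = (2*T)*(3 + 2*T) = 2*T*(3 + 2*T))
94 + H(-8) = 94 + 2*(-8)*(3 + 2*(-8)) = 94 + 2*(-8)*(3 - 16) = 94 + 2*(-8)*(-13) = 94 + 208 = 302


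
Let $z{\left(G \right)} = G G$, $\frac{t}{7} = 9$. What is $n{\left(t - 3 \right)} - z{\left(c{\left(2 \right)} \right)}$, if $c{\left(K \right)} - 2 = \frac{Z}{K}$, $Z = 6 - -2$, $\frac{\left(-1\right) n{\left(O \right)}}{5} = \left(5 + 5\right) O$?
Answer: $-3036$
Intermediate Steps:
$t = 63$ ($t = 7 \cdot 9 = 63$)
$n{\left(O \right)} = - 50 O$ ($n{\left(O \right)} = - 5 \left(5 + 5\right) O = - 5 \cdot 10 O = - 50 O$)
$Z = 8$ ($Z = 6 + 2 = 8$)
$c{\left(K \right)} = 2 + \frac{8}{K}$
$z{\left(G \right)} = G^{2}$
$n{\left(t - 3 \right)} - z{\left(c{\left(2 \right)} \right)} = - 50 \left(63 - 3\right) - \left(2 + \frac{8}{2}\right)^{2} = \left(-50\right) 60 - \left(2 + 8 \cdot \frac{1}{2}\right)^{2} = -3000 - \left(2 + 4\right)^{2} = -3000 - 6^{2} = -3000 - 36 = -3036$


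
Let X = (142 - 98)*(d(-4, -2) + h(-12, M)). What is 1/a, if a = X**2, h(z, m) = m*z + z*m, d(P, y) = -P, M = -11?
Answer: 1/139051264 ≈ 7.1916e-9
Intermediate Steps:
h(z, m) = 2*m*z (h(z, m) = m*z + m*z = 2*m*z)
X = 11792 (X = (142 - 98)*(-1*(-4) + 2*(-11)*(-12)) = 44*(4 + 264) = 44*268 = 11792)
a = 139051264 (a = 11792**2 = 139051264)
1/a = 1/139051264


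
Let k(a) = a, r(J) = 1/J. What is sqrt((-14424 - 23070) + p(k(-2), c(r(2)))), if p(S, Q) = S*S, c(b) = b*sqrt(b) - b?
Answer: I*sqrt(37490) ≈ 193.62*I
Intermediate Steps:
r(J) = 1/J
c(b) = b**(3/2) - b
p(S, Q) = S**2
sqrt((-14424 - 23070) + p(k(-2), c(r(2)))) = sqrt((-14424 - 23070) + (-2)**2) = sqrt(-37494 + 4) = sqrt(-37490) = I*sqrt(37490)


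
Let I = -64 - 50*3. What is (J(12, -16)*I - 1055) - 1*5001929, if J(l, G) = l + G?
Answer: -5002128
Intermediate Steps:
J(l, G) = G + l
I = -214 (I = -64 - 1*150 = -64 - 150 = -214)
(J(12, -16)*I - 1055) - 1*5001929 = ((-16 + 12)*(-214) - 1055) - 1*5001929 = (-4*(-214) - 1055) - 5001929 = (856 - 1055) - 5001929 = -199 - 5001929 = -5002128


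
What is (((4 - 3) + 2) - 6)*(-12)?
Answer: 36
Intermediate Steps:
(((4 - 3) + 2) - 6)*(-12) = ((1 + 2) - 6)*(-12) = (3 - 6)*(-12) = -3*(-12) = 36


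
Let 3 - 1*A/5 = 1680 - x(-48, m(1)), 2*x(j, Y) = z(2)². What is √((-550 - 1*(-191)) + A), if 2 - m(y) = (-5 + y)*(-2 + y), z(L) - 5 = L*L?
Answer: I*√34166/2 ≈ 92.42*I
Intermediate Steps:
z(L) = 5 + L² (z(L) = 5 + L*L = 5 + L²)
m(y) = 2 - (-5 + y)*(-2 + y)
x(j, Y) = 81/2 (x(j, Y) = (5 + 2²)²/2 = (5 + 4)²/2 = (½)*9² = (½)*81 = 81/2)
A = -16365/2 (A = 15 - 5*(1680 - 1*81/2) = 15 - 5*(1680 - 81/2) = 15 - 5*3279/2 = 15 - 16395/2 = -16365/2 ≈ -8182.5)
√((-550 - 1*(-191)) + A) = √((-550 - 1*(-191)) - 16365/2) = √((-550 + 191) - 16365/2) = √(-359 - 16365/2) = √(-17083/2) = I*√34166/2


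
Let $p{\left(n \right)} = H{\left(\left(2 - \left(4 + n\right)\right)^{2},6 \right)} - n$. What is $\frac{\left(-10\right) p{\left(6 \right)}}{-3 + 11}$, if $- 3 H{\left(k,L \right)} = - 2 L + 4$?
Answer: $\frac{25}{6} \approx 4.1667$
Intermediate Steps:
$H{\left(k,L \right)} = - \frac{4}{3} + \frac{2 L}{3}$ ($H{\left(k,L \right)} = - \frac{- 2 L + 4}{3} = - \frac{4 - 2 L}{3} = - \frac{4}{3} + \frac{2 L}{3}$)
$p{\left(n \right)} = \frac{8}{3} - n$ ($p{\left(n \right)} = \left(- \frac{4}{3} + \frac{2}{3} \cdot 6\right) - n = \left(- \frac{4}{3} + 4\right) - n = \frac{8}{3} - n$)
$\frac{\left(-10\right) p{\left(6 \right)}}{-3 + 11} = \frac{\left(-10\right) \left(\frac{8}{3} - 6\right)}{-3 + 11} = \frac{\left(-10\right) \left(\frac{8}{3} - 6\right)}{8} = \left(-10\right) \left(- \frac{10}{3}\right) \frac{1}{8} = \frac{100}{3} \cdot \frac{1}{8} = \frac{25}{6}$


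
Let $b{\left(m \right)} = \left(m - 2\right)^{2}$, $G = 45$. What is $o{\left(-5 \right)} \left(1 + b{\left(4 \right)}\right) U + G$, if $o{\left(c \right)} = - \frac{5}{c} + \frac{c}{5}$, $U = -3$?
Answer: $45$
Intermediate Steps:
$b{\left(m \right)} = \left(-2 + m\right)^{2}$
$o{\left(c \right)} = - \frac{5}{c} + \frac{c}{5}$ ($o{\left(c \right)} = - \frac{5}{c} + c \frac{1}{5} = - \frac{5}{c} + \frac{c}{5}$)
$o{\left(-5 \right)} \left(1 + b{\left(4 \right)}\right) U + G = \left(- \frac{5}{-5} + \frac{1}{5} \left(-5\right)\right) \left(1 + \left(-2 + 4\right)^{2}\right) \left(-3\right) + 45 = \left(\left(-5\right) \left(- \frac{1}{5}\right) - 1\right) \left(1 + 2^{2}\right) \left(-3\right) + 45 = \left(1 - 1\right) \left(1 + 4\right) \left(-3\right) + 45 = 0 \cdot 5 \left(-3\right) + 45 = 0 \left(-3\right) + 45 = 0 + 45 = 45$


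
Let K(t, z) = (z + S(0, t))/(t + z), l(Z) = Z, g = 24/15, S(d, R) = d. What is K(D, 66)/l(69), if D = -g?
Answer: 55/3703 ≈ 0.014853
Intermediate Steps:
g = 8/5 (g = 24*(1/15) = 8/5 ≈ 1.6000)
D = -8/5 (D = -1*8/5 = -8/5 ≈ -1.6000)
K(t, z) = z/(t + z) (K(t, z) = (z + 0)/(t + z) = z/(t + z))
K(D, 66)/l(69) = (66/(-8/5 + 66))/69 = (66/(322/5))*(1/69) = (66*(5/322))*(1/69) = (165/161)*(1/69) = 55/3703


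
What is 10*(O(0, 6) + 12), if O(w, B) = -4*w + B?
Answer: 180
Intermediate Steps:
O(w, B) = B - 4*w
10*(O(0, 6) + 12) = 10*((6 - 4*0) + 12) = 10*((6 + 0) + 12) = 10*(6 + 12) = 10*18 = 180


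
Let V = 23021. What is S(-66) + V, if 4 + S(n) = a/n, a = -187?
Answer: 138119/6 ≈ 23020.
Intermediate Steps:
S(n) = -4 - 187/n
S(-66) + V = (-4 - 187/(-66)) + 23021 = (-4 - 187*(-1/66)) + 23021 = (-4 + 17/6) + 23021 = -7/6 + 23021 = 138119/6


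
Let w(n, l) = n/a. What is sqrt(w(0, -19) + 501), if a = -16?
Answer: sqrt(501) ≈ 22.383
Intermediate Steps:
w(n, l) = -n/16 (w(n, l) = n/(-16) = n*(-1/16) = -n/16)
sqrt(w(0, -19) + 501) = sqrt(-1/16*0 + 501) = sqrt(0 + 501) = sqrt(501)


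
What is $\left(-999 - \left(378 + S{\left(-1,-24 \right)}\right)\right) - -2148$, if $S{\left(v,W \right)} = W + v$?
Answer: $796$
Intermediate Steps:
$\left(-999 - \left(378 + S{\left(-1,-24 \right)}\right)\right) - -2148 = \left(-999 - \left(378 - 25\right)\right) - -2148 = \left(-999 - \left(378 - 25\right)\right) + 2148 = \left(-999 - 353\right) + 2148 = -1352 + 2148 = 796$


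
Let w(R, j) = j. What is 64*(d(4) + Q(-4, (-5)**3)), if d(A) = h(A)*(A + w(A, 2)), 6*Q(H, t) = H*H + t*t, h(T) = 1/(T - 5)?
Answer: 499360/3 ≈ 1.6645e+5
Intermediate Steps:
h(T) = 1/(-5 + T)
Q(H, t) = H**2/6 + t**2/6 (Q(H, t) = (H*H + t*t)/6 = (H**2 + t**2)/6 = H**2/6 + t**2/6)
d(A) = (2 + A)/(-5 + A) (d(A) = (A + 2)/(-5 + A) = (2 + A)/(-5 + A))
64*(d(4) + Q(-4, (-5)**3)) = 64*((2 + 4)/(-5 + 4) + ((1/6)*(-4)**2 + ((-5)**3)**2/6)) = 64*(6/(-1) + ((1/6)*16 + (1/6)*(-125)**2)) = 64*(-1*6 + (8/3 + (1/6)*15625)) = 64*(-6 + (8/3 + 15625/6)) = 64*(-6 + 15641/6) = 64*(15605/6) = 499360/3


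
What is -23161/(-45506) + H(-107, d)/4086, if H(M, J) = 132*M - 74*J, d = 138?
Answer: -56266565/10329862 ≈ -5.4470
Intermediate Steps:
H(M, J) = -74*J + 132*M
-23161/(-45506) + H(-107, d)/4086 = -23161/(-45506) + (-74*138 + 132*(-107))/4086 = -23161*(-1/45506) + (-10212 - 14124)*(1/4086) = 23161/45506 - 24336*1/4086 = 23161/45506 - 1352/227 = -56266565/10329862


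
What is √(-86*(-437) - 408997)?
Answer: I*√371415 ≈ 609.44*I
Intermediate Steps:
√(-86*(-437) - 408997) = √(37582 - 408997) = √(-371415) = I*√371415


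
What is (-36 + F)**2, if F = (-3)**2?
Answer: 729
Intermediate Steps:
F = 9
(-36 + F)**2 = (-36 + 9)**2 = (-27)**2 = 729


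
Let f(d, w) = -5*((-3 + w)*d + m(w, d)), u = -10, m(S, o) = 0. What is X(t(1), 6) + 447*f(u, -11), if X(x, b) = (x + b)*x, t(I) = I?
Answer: -312893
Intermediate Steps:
X(x, b) = x*(b + x) (X(x, b) = (b + x)*x = x*(b + x))
f(d, w) = -5*d*(-3 + w) (f(d, w) = -5*((-3 + w)*d + 0) = -5*(d*(-3 + w) + 0) = -5*d*(-3 + w))
X(t(1), 6) + 447*f(u, -11) = 1*(6 + 1) + 447*(5*(-10)*(3 - 1*(-11))) = 1*7 + 447*(5*(-10)*(3 + 11)) = 7 + 447*(5*(-10)*14) = 7 + 447*(-700) = 7 - 312900 = -312893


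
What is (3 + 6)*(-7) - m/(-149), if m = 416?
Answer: -8971/149 ≈ -60.208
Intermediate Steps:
(3 + 6)*(-7) - m/(-149) = (3 + 6)*(-7) - 416/(-149) = 9*(-7) - 416*(-1)/149 = -63 - 1*(-416/149) = -63 + 416/149 = -8971/149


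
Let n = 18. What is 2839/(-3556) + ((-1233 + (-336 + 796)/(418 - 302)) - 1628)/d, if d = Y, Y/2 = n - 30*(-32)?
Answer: -37972355/16809212 ≈ -2.2590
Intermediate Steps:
Y = 1956 (Y = 2*(18 - 30*(-32)) = 2*(18 + 960) = 2*978 = 1956)
d = 1956
2839/(-3556) + ((-1233 + (-336 + 796)/(418 - 302)) - 1628)/d = 2839/(-3556) + ((-1233 + (-336 + 796)/(418 - 302)) - 1628)/1956 = 2839*(-1/3556) + ((-1233 + 460/116) - 1628)*(1/1956) = -2839/3556 + ((-1233 + 460*(1/116)) - 1628)*(1/1956) = -2839/3556 + ((-1233 + 115/29) - 1628)*(1/1956) = -2839/3556 + (-35642/29 - 1628)*(1/1956) = -2839/3556 - 82854/29*1/1956 = -2839/3556 - 13809/9454 = -37972355/16809212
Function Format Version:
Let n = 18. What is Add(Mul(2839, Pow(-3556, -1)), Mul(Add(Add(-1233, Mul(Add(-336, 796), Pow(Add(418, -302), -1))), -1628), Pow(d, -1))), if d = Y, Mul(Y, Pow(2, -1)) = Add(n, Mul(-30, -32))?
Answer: Rational(-37972355, 16809212) ≈ -2.2590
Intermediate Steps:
Y = 1956 (Y = Mul(2, Add(18, Mul(-30, -32))) = Mul(2, Add(18, 960)) = Mul(2, 978) = 1956)
d = 1956
Add(Mul(2839, Pow(-3556, -1)), Mul(Add(Add(-1233, Mul(Add(-336, 796), Pow(Add(418, -302), -1))), -1628), Pow(d, -1))) = Add(Mul(2839, Pow(-3556, -1)), Mul(Add(Add(-1233, Mul(Add(-336, 796), Pow(Add(418, -302), -1))), -1628), Pow(1956, -1))) = Add(Mul(2839, Rational(-1, 3556)), Mul(Add(Add(-1233, Mul(460, Pow(116, -1))), -1628), Rational(1, 1956))) = Add(Rational(-2839, 3556), Mul(Add(Add(-1233, Mul(460, Rational(1, 116))), -1628), Rational(1, 1956))) = Add(Rational(-2839, 3556), Mul(Add(Add(-1233, Rational(115, 29)), -1628), Rational(1, 1956))) = Add(Rational(-2839, 3556), Mul(Add(Rational(-35642, 29), -1628), Rational(1, 1956))) = Add(Rational(-2839, 3556), Mul(Rational(-82854, 29), Rational(1, 1956))) = Add(Rational(-2839, 3556), Rational(-13809, 9454)) = Rational(-37972355, 16809212)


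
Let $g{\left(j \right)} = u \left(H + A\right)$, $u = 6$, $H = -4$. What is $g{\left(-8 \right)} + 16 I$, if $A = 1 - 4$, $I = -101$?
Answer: $-1658$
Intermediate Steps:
$A = -3$
$g{\left(j \right)} = -42$ ($g{\left(j \right)} = 6 \left(-4 - 3\right) = 6 \left(-7\right) = -42$)
$g{\left(-8 \right)} + 16 I = -42 + 16 \left(-101\right) = -42 - 1616 = -1658$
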